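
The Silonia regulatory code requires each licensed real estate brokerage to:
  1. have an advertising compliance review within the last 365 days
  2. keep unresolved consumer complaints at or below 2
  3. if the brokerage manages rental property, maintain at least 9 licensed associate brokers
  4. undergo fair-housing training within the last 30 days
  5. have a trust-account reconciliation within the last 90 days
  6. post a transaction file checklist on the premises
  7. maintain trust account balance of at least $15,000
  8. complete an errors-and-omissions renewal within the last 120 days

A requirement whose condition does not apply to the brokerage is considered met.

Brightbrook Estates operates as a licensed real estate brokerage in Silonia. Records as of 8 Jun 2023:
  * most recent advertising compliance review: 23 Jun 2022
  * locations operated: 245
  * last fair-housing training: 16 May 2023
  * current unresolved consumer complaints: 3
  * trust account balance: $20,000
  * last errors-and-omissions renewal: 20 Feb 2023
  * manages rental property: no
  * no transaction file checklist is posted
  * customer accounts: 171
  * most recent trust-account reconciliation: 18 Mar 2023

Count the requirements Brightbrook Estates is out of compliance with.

2

1. advertising compliance review 350 days ago vs limit 365 → met
2. unresolved consumer complaints 3 > 2 → not met
3. condition 'manages rental property' does not hold → requirement n/a → met
4. fair-housing training 23 days ago vs limit 30 → met
5. trust-account reconciliation 82 days ago vs limit 90 → met
6. transaction file checklist absent → not met
7. trust account balance $20,000 ≥ $15,000 → met
8. errors-and-omissions renewal 108 days ago vs limit 120 → met
Not met: 2 of 8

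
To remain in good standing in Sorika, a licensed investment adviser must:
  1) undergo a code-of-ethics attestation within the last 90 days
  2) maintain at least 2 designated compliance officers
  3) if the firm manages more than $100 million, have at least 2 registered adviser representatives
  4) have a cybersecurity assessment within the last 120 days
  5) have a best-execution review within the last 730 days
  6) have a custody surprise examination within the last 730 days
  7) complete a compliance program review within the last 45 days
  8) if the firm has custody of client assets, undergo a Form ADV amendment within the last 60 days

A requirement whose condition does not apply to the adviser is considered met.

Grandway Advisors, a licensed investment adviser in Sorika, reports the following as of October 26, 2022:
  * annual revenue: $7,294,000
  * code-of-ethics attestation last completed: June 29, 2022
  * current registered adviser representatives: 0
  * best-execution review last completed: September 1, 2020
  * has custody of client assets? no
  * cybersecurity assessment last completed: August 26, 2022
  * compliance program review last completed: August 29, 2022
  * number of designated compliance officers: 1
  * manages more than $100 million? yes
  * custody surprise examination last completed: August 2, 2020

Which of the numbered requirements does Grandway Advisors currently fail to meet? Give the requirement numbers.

1, 2, 3, 5, 6, 7

1. code-of-ethics attestation 119 days ago vs limit 90 → not met
2. designated compliance officers 1 < 2 → not met
3. condition 'manages more than $100 million' holds; registered adviser representatives 0 < 2 → not met
4. cybersecurity assessment 61 days ago vs limit 120 → met
5. best-execution review 785 days ago vs limit 730 → not met
6. custody surprise examination 815 days ago vs limit 730 → not met
7. compliance program review 58 days ago vs limit 45 → not met
8. condition 'has custody of client assets' does not hold → requirement n/a → met
Not met: 1, 2, 3, 5, 6, 7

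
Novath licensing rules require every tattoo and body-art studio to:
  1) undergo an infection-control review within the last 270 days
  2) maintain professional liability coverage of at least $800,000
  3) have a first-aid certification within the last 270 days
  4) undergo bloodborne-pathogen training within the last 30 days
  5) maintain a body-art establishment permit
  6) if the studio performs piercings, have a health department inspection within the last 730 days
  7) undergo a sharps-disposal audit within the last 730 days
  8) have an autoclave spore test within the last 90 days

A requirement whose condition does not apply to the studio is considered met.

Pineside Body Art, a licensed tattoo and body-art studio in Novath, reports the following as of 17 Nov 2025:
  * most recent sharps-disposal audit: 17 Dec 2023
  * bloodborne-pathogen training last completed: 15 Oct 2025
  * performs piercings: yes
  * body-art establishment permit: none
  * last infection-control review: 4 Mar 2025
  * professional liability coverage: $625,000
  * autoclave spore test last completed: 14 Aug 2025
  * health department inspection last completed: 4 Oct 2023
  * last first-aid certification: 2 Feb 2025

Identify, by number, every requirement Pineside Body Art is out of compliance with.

1. infection-control review 258 days ago vs limit 270 → met
2. professional liability coverage $625,000 < $800,000 → not met
3. first-aid certification 288 days ago vs limit 270 → not met
4. bloodborne-pathogen training 33 days ago vs limit 30 → not met
5. body-art establishment permit absent → not met
6. condition 'performs piercings' holds; health department inspection 775 days ago vs limit 730 → not met
7. sharps-disposal audit 701 days ago vs limit 730 → met
8. autoclave spore test 95 days ago vs limit 90 → not met
Not met: 2, 3, 4, 5, 6, 8

2, 3, 4, 5, 6, 8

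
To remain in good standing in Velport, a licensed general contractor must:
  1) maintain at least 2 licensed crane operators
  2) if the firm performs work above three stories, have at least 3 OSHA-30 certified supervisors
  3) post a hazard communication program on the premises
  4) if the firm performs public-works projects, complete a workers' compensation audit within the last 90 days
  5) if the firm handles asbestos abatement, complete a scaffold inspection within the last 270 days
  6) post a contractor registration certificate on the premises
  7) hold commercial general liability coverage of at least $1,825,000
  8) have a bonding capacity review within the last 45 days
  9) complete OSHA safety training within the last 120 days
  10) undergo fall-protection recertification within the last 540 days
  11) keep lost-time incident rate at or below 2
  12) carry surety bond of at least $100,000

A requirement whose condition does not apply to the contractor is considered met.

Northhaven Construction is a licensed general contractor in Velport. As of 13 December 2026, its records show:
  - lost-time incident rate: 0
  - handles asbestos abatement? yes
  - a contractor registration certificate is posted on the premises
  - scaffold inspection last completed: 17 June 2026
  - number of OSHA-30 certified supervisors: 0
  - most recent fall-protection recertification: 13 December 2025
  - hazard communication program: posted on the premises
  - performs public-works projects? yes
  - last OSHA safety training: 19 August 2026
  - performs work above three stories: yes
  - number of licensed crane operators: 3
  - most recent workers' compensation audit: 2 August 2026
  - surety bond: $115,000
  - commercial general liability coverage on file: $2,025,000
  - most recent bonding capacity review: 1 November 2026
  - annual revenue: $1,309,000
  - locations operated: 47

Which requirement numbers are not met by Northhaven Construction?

2, 4

1. licensed crane operators 3 ≥ 2 → met
2. condition 'performs work above three stories' holds; OSHA-30 certified supervisors 0 < 3 → not met
3. hazard communication program present → met
4. condition 'performs public-works projects' holds; workers' compensation audit 133 days ago vs limit 90 → not met
5. condition 'handles asbestos abatement' holds; scaffold inspection 179 days ago vs limit 270 → met
6. contractor registration certificate present → met
7. commercial general liability coverage $2,025,000 ≥ $1,825,000 → met
8. bonding capacity review 42 days ago vs limit 45 → met
9. OSHA safety training 116 days ago vs limit 120 → met
10. fall-protection recertification 365 days ago vs limit 540 → met
11. lost-time incident rate 0 ≤ 2 → met
12. surety bond $115,000 ≥ $100,000 → met
Not met: 2, 4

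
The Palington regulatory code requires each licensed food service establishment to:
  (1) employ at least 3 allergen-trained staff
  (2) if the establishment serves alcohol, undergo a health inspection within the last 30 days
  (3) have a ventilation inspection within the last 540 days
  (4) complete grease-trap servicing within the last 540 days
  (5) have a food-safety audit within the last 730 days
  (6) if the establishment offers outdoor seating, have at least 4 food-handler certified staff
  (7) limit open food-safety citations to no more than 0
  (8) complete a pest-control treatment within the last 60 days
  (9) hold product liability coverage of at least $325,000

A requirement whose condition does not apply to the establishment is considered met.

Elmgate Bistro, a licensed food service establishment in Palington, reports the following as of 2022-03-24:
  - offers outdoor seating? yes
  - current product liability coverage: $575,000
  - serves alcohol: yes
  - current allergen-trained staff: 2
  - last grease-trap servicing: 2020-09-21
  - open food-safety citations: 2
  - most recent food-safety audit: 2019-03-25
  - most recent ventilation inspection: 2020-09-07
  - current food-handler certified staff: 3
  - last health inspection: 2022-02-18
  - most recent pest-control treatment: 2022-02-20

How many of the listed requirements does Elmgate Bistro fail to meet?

7

1. allergen-trained staff 2 < 3 → not met
2. condition 'serves alcohol' holds; health inspection 34 days ago vs limit 30 → not met
3. ventilation inspection 563 days ago vs limit 540 → not met
4. grease-trap servicing 549 days ago vs limit 540 → not met
5. food-safety audit 1095 days ago vs limit 730 → not met
6. condition 'offers outdoor seating' holds; food-handler certified staff 3 < 4 → not met
7. open food-safety citations 2 > 0 → not met
8. pest-control treatment 32 days ago vs limit 60 → met
9. product liability coverage $575,000 ≥ $325,000 → met
Not met: 7 of 9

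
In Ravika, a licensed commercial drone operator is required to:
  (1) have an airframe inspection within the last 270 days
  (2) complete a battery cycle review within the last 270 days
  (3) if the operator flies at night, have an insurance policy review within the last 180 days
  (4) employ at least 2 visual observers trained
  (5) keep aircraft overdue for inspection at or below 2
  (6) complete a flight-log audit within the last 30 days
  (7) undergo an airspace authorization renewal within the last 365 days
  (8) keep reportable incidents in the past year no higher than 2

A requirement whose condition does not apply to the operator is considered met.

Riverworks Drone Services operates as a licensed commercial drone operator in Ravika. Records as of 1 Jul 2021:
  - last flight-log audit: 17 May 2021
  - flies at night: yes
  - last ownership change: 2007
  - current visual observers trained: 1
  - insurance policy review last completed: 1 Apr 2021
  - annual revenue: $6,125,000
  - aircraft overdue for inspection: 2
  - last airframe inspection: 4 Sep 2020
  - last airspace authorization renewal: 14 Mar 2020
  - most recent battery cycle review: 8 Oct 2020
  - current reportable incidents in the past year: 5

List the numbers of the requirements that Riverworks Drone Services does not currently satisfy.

1, 4, 6, 7, 8

1. airframe inspection 300 days ago vs limit 270 → not met
2. battery cycle review 266 days ago vs limit 270 → met
3. condition 'flies at night' holds; insurance policy review 91 days ago vs limit 180 → met
4. visual observers trained 1 < 2 → not met
5. aircraft overdue for inspection 2 ≤ 2 → met
6. flight-log audit 45 days ago vs limit 30 → not met
7. airspace authorization renewal 474 days ago vs limit 365 → not met
8. reportable incidents in the past year 5 > 2 → not met
Not met: 1, 4, 6, 7, 8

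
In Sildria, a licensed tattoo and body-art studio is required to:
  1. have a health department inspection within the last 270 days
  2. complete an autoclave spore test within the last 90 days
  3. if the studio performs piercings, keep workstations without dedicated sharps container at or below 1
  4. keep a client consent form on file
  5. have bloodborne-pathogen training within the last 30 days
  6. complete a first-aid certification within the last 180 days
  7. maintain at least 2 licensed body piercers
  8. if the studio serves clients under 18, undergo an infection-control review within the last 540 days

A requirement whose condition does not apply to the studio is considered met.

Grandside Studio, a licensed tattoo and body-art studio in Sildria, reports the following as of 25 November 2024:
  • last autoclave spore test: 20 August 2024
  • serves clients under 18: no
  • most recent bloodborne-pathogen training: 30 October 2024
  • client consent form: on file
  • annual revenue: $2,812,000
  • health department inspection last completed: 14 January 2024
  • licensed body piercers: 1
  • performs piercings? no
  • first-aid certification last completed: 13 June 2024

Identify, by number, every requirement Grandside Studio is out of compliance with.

1, 2, 7

1. health department inspection 316 days ago vs limit 270 → not met
2. autoclave spore test 97 days ago vs limit 90 → not met
3. condition 'performs piercings' does not hold → requirement n/a → met
4. client consent form present → met
5. bloodborne-pathogen training 26 days ago vs limit 30 → met
6. first-aid certification 165 days ago vs limit 180 → met
7. licensed body piercers 1 < 2 → not met
8. condition 'serves clients under 18' does not hold → requirement n/a → met
Not met: 1, 2, 7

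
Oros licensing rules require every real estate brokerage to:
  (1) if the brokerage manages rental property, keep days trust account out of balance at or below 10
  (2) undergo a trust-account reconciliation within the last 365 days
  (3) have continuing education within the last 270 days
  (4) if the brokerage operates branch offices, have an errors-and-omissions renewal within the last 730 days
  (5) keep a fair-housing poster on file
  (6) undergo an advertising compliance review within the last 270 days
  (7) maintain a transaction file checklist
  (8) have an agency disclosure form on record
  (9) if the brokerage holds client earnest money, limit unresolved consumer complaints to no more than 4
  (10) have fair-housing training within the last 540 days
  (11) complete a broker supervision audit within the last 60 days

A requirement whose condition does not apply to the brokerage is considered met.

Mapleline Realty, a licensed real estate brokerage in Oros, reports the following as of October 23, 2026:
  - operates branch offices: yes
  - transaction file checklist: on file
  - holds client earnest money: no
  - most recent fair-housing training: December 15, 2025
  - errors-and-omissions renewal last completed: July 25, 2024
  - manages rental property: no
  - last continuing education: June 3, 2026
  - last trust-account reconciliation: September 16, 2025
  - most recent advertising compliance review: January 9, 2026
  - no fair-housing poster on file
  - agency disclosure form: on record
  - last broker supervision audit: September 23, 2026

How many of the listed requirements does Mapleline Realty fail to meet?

1. condition 'manages rental property' does not hold → requirement n/a → met
2. trust-account reconciliation 402 days ago vs limit 365 → not met
3. continuing education 142 days ago vs limit 270 → met
4. condition 'operates branch offices' holds; errors-and-omissions renewal 820 days ago vs limit 730 → not met
5. fair-housing poster absent → not met
6. advertising compliance review 287 days ago vs limit 270 → not met
7. transaction file checklist present → met
8. agency disclosure form present → met
9. condition 'holds client earnest money' does not hold → requirement n/a → met
10. fair-housing training 312 days ago vs limit 540 → met
11. broker supervision audit 30 days ago vs limit 60 → met
Not met: 4 of 11

4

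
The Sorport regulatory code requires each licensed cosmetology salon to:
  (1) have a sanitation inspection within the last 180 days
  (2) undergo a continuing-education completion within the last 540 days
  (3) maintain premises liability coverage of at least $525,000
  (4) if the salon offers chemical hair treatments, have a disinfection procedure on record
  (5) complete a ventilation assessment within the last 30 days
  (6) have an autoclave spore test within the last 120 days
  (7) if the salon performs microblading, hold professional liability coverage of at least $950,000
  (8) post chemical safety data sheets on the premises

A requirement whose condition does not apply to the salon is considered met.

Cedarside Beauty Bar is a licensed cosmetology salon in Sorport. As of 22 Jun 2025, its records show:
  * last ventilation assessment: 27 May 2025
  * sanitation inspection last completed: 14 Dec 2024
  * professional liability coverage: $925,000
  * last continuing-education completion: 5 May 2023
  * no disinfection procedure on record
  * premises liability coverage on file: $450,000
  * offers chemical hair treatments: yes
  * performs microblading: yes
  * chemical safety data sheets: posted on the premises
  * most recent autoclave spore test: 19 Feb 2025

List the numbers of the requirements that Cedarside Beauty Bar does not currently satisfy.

1, 2, 3, 4, 6, 7

1. sanitation inspection 190 days ago vs limit 180 → not met
2. continuing-education completion 779 days ago vs limit 540 → not met
3. premises liability coverage $450,000 < $525,000 → not met
4. condition 'offers chemical hair treatments' holds; disinfection procedure absent → not met
5. ventilation assessment 26 days ago vs limit 30 → met
6. autoclave spore test 123 days ago vs limit 120 → not met
7. condition 'performs microblading' holds; professional liability coverage $925,000 < $950,000 → not met
8. chemical safety data sheets present → met
Not met: 1, 2, 3, 4, 6, 7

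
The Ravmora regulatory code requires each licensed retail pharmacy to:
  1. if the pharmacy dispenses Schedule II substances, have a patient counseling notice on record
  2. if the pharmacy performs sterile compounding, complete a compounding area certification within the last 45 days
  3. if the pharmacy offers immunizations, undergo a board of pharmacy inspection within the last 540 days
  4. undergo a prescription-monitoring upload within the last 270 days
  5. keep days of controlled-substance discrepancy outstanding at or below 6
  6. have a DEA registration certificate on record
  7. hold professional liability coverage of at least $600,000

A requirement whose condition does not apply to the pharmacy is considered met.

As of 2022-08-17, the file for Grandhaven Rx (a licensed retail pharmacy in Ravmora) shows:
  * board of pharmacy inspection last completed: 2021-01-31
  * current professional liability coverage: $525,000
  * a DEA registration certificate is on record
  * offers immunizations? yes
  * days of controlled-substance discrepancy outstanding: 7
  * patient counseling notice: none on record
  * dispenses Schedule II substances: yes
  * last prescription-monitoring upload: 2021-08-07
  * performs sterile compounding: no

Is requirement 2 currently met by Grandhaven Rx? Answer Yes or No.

Yes

2. condition 'performs sterile compounding' does not hold → requirement n/a → met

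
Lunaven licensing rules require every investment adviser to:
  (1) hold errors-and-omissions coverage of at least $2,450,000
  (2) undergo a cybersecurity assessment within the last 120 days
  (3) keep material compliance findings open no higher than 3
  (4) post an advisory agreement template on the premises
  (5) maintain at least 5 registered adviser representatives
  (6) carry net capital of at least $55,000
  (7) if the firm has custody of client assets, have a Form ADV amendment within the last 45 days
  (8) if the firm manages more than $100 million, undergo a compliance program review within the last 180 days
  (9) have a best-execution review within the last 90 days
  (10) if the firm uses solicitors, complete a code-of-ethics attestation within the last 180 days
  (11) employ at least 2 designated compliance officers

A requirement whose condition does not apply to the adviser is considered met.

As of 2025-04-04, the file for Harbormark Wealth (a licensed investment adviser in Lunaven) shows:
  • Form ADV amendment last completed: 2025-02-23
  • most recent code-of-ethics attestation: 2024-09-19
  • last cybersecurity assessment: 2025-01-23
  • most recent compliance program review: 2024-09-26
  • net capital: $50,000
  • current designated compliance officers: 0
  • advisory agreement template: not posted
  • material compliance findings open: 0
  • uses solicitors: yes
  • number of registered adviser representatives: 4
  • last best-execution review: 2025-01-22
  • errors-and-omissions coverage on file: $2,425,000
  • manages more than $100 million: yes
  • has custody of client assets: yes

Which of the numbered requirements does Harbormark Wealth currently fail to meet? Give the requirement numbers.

1, 4, 5, 6, 8, 10, 11

1. errors-and-omissions coverage $2,425,000 < $2,450,000 → not met
2. cybersecurity assessment 71 days ago vs limit 120 → met
3. material compliance findings open 0 ≤ 3 → met
4. advisory agreement template absent → not met
5. registered adviser representatives 4 < 5 → not met
6. net capital $50,000 < $55,000 → not met
7. condition 'has custody of client assets' holds; Form ADV amendment 40 days ago vs limit 45 → met
8. condition 'manages more than $100 million' holds; compliance program review 190 days ago vs limit 180 → not met
9. best-execution review 72 days ago vs limit 90 → met
10. condition 'uses solicitors' holds; code-of-ethics attestation 197 days ago vs limit 180 → not met
11. designated compliance officers 0 < 2 → not met
Not met: 1, 4, 5, 6, 8, 10, 11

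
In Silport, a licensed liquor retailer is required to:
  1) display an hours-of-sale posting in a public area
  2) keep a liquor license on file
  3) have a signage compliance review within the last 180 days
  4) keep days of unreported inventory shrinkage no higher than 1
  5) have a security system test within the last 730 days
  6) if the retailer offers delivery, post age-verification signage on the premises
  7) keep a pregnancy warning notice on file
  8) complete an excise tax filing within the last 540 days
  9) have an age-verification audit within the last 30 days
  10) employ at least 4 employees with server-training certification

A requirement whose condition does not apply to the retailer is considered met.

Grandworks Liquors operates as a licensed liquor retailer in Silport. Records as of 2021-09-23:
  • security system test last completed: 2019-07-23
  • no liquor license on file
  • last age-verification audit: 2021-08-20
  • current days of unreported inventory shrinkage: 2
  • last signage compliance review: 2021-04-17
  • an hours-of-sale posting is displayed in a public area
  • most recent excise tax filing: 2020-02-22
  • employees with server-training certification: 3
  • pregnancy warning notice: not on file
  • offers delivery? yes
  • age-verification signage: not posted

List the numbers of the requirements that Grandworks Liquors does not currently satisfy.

1. hours-of-sale posting present → met
2. liquor license absent → not met
3. signage compliance review 159 days ago vs limit 180 → met
4. days of unreported inventory shrinkage 2 > 1 → not met
5. security system test 793 days ago vs limit 730 → not met
6. condition 'offers delivery' holds; age-verification signage absent → not met
7. pregnancy warning notice absent → not met
8. excise tax filing 579 days ago vs limit 540 → not met
9. age-verification audit 34 days ago vs limit 30 → not met
10. employees with server-training certification 3 < 4 → not met
Not met: 2, 4, 5, 6, 7, 8, 9, 10

2, 4, 5, 6, 7, 8, 9, 10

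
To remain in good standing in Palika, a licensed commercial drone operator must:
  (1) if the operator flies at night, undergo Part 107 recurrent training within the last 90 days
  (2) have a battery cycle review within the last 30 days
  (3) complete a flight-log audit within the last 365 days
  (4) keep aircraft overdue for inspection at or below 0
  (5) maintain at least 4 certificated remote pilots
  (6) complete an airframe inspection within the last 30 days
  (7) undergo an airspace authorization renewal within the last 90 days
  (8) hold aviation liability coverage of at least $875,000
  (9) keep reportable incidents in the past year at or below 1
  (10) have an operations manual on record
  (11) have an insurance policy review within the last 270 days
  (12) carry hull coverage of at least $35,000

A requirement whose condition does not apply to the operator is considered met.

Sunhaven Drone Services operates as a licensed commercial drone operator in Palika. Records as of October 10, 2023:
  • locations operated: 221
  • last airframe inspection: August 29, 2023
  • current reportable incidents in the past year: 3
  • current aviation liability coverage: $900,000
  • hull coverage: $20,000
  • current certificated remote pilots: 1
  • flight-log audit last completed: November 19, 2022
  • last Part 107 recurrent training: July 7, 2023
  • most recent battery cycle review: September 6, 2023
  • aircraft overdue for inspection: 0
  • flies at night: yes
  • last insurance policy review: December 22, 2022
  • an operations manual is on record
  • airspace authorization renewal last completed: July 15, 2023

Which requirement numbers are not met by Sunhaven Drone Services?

1. condition 'flies at night' holds; Part 107 recurrent training 95 days ago vs limit 90 → not met
2. battery cycle review 34 days ago vs limit 30 → not met
3. flight-log audit 325 days ago vs limit 365 → met
4. aircraft overdue for inspection 0 ≤ 0 → met
5. certificated remote pilots 1 < 4 → not met
6. airframe inspection 42 days ago vs limit 30 → not met
7. airspace authorization renewal 87 days ago vs limit 90 → met
8. aviation liability coverage $900,000 ≥ $875,000 → met
9. reportable incidents in the past year 3 > 1 → not met
10. operations manual present → met
11. insurance policy review 292 days ago vs limit 270 → not met
12. hull coverage $20,000 < $35,000 → not met
Not met: 1, 2, 5, 6, 9, 11, 12

1, 2, 5, 6, 9, 11, 12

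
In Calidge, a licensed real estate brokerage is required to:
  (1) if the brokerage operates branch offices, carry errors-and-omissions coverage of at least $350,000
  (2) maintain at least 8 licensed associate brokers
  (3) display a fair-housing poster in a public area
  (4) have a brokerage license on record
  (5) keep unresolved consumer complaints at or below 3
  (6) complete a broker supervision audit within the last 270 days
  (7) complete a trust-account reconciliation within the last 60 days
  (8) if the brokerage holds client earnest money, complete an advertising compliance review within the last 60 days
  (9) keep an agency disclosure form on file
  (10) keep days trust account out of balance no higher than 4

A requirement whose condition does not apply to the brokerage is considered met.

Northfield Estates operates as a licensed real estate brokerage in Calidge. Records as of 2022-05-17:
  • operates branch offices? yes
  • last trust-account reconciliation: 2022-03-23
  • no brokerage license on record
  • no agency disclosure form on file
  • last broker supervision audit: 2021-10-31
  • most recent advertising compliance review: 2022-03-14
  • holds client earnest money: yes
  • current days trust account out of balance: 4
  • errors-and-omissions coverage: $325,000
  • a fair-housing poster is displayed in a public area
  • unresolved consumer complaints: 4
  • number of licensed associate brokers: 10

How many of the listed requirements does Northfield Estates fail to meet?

1. condition 'operates branch offices' holds; errors-and-omissions coverage $325,000 < $350,000 → not met
2. licensed associate brokers 10 ≥ 8 → met
3. fair-housing poster present → met
4. brokerage license absent → not met
5. unresolved consumer complaints 4 > 3 → not met
6. broker supervision audit 198 days ago vs limit 270 → met
7. trust-account reconciliation 55 days ago vs limit 60 → met
8. condition 'holds client earnest money' holds; advertising compliance review 64 days ago vs limit 60 → not met
9. agency disclosure form absent → not met
10. days trust account out of balance 4 ≤ 4 → met
Not met: 5 of 10

5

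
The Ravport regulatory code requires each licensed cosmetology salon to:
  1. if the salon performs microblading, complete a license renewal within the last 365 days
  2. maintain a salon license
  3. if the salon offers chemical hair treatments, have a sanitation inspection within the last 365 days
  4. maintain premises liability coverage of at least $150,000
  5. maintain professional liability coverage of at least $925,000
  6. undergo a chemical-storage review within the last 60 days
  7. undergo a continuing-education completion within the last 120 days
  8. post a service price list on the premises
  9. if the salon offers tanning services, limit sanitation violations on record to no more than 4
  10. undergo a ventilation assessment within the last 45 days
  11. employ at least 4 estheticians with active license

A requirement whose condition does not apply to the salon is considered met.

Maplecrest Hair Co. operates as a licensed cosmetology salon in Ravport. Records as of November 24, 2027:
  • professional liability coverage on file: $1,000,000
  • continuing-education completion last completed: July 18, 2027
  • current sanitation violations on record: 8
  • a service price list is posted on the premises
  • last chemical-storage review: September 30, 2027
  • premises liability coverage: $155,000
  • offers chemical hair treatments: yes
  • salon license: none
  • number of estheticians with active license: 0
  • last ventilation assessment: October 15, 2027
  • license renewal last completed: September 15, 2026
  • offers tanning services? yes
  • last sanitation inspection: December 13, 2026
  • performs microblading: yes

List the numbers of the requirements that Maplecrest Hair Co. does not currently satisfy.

1, 2, 7, 9, 11

1. condition 'performs microblading' holds; license renewal 435 days ago vs limit 365 → not met
2. salon license absent → not met
3. condition 'offers chemical hair treatments' holds; sanitation inspection 346 days ago vs limit 365 → met
4. premises liability coverage $155,000 ≥ $150,000 → met
5. professional liability coverage $1,000,000 ≥ $925,000 → met
6. chemical-storage review 55 days ago vs limit 60 → met
7. continuing-education completion 129 days ago vs limit 120 → not met
8. service price list present → met
9. condition 'offers tanning services' holds; sanitation violations on record 8 > 4 → not met
10. ventilation assessment 40 days ago vs limit 45 → met
11. estheticians with active license 0 < 4 → not met
Not met: 1, 2, 7, 9, 11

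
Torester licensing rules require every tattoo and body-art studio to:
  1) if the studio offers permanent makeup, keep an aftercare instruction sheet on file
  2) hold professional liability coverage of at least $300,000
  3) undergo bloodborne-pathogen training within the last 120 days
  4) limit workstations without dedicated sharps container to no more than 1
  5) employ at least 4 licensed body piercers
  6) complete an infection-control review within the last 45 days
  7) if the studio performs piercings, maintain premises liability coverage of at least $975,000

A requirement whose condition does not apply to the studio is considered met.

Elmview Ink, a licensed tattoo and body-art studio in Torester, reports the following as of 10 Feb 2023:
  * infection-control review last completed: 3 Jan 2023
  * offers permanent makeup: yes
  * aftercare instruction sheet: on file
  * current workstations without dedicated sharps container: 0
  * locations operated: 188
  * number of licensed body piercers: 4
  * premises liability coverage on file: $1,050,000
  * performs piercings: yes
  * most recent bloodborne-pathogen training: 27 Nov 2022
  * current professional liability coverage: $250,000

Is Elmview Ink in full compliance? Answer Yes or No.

1. condition 'offers permanent makeup' holds; aftercare instruction sheet present → met
2. professional liability coverage $250,000 < $300,000 → not met
3. bloodborne-pathogen training 75 days ago vs limit 120 → met
4. workstations without dedicated sharps container 0 ≤ 1 → met
5. licensed body piercers 4 ≥ 4 → met
6. infection-control review 38 days ago vs limit 45 → met
7. condition 'performs piercings' holds; premises liability coverage $1,050,000 ≥ $975,000 → met
Not met: 2

No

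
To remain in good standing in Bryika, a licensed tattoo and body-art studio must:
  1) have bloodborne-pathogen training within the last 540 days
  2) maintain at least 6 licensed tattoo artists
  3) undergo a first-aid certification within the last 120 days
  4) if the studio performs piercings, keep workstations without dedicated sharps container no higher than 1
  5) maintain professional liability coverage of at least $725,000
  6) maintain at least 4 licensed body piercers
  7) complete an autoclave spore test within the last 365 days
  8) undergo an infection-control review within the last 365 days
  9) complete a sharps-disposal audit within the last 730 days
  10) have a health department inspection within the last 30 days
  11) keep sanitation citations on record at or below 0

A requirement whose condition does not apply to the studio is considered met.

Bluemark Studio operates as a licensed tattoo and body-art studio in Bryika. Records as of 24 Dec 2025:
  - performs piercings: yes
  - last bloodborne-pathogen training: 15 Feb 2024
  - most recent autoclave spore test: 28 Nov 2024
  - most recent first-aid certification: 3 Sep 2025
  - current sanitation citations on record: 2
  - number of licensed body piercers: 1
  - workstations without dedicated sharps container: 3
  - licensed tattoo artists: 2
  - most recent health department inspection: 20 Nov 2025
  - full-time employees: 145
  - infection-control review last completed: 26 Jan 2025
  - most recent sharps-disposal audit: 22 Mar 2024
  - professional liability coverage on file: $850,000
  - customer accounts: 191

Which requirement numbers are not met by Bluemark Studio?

1, 2, 4, 6, 7, 10, 11

1. bloodborne-pathogen training 678 days ago vs limit 540 → not met
2. licensed tattoo artists 2 < 6 → not met
3. first-aid certification 112 days ago vs limit 120 → met
4. condition 'performs piercings' holds; workstations without dedicated sharps container 3 > 1 → not met
5. professional liability coverage $850,000 ≥ $725,000 → met
6. licensed body piercers 1 < 4 → not met
7. autoclave spore test 391 days ago vs limit 365 → not met
8. infection-control review 332 days ago vs limit 365 → met
9. sharps-disposal audit 642 days ago vs limit 730 → met
10. health department inspection 34 days ago vs limit 30 → not met
11. sanitation citations on record 2 > 0 → not met
Not met: 1, 2, 4, 6, 7, 10, 11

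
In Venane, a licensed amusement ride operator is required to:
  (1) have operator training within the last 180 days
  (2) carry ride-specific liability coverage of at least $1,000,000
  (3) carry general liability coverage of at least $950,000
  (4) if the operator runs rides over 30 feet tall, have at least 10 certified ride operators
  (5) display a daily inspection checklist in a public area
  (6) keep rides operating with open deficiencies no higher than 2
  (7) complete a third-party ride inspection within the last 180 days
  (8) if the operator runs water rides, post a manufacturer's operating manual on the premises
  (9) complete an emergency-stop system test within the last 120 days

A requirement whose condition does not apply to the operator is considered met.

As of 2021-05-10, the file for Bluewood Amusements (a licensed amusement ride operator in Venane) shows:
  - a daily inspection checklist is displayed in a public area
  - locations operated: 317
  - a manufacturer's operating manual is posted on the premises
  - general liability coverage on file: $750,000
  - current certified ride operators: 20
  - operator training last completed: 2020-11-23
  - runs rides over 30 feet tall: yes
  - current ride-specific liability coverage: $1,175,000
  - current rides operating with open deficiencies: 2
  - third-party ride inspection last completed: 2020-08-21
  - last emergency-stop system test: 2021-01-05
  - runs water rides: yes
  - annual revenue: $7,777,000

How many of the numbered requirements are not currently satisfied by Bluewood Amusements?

1. operator training 168 days ago vs limit 180 → met
2. ride-specific liability coverage $1,175,000 ≥ $1,000,000 → met
3. general liability coverage $750,000 < $950,000 → not met
4. condition 'runs rides over 30 feet tall' holds; certified ride operators 20 ≥ 10 → met
5. daily inspection checklist present → met
6. rides operating with open deficiencies 2 ≤ 2 → met
7. third-party ride inspection 262 days ago vs limit 180 → not met
8. condition 'runs water rides' holds; manufacturer's operating manual present → met
9. emergency-stop system test 125 days ago vs limit 120 → not met
Not met: 3 of 9

3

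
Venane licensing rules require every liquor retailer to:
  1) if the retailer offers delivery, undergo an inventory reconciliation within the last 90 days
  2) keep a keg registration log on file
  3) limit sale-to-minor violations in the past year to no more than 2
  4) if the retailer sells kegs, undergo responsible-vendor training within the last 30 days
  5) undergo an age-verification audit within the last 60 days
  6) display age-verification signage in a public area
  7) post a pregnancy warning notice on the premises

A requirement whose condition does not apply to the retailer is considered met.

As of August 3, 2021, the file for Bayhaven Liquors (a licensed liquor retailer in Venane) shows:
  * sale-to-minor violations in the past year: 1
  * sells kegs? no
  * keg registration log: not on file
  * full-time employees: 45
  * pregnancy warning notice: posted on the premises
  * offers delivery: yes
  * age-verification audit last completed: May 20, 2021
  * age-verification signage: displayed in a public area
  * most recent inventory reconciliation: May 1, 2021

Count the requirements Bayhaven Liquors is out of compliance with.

3

1. condition 'offers delivery' holds; inventory reconciliation 94 days ago vs limit 90 → not met
2. keg registration log absent → not met
3. sale-to-minor violations in the past year 1 ≤ 2 → met
4. condition 'sells kegs' does not hold → requirement n/a → met
5. age-verification audit 75 days ago vs limit 60 → not met
6. age-verification signage present → met
7. pregnancy warning notice present → met
Not met: 3 of 7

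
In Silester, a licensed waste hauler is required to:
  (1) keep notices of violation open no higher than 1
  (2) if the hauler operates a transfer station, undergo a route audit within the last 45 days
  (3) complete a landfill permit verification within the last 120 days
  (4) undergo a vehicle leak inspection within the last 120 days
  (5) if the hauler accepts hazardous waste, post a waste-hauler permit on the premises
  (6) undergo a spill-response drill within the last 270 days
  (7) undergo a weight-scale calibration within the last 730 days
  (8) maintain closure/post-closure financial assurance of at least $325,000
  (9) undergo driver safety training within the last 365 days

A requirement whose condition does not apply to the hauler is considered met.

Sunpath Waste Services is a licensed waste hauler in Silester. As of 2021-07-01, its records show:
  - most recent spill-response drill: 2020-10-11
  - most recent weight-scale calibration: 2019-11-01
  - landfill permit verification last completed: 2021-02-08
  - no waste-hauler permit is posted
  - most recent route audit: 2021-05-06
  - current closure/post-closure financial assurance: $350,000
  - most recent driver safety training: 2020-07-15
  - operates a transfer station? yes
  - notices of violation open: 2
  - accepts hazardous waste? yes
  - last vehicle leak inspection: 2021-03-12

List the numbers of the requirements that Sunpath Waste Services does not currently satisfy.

1. notices of violation open 2 > 1 → not met
2. condition 'operates a transfer station' holds; route audit 56 days ago vs limit 45 → not met
3. landfill permit verification 143 days ago vs limit 120 → not met
4. vehicle leak inspection 111 days ago vs limit 120 → met
5. condition 'accepts hazardous waste' holds; waste-hauler permit absent → not met
6. spill-response drill 263 days ago vs limit 270 → met
7. weight-scale calibration 608 days ago vs limit 730 → met
8. closure/post-closure financial assurance $350,000 ≥ $325,000 → met
9. driver safety training 351 days ago vs limit 365 → met
Not met: 1, 2, 3, 5

1, 2, 3, 5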